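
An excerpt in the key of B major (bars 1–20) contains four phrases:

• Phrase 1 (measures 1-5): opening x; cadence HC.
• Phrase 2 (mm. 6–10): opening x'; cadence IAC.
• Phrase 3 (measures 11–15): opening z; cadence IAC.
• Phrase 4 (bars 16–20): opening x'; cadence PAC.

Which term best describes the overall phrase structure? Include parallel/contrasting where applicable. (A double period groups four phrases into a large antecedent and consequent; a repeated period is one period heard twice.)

Four phrases in two halves: the first half (measures 1–10) ends with an imperfect authentic cadence, the second (mm. 11-20) with a perfect authentic cadence — a large antecedent–consequent pair, i.e. a double period.
Phrase 3 begins with different material from phrase 1, making it contrasting.

contrasting double period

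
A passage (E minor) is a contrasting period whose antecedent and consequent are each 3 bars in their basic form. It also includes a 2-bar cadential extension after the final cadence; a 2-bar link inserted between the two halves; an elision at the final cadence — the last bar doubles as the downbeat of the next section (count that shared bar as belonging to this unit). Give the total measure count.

Basic contrasting period: 3 + 3 = 6 bars.
6 (basic form) + 2 (cadential extension) + 2 (link) = 10.
The elision shares a bar with the next section but does not change this unit's count.

10 measures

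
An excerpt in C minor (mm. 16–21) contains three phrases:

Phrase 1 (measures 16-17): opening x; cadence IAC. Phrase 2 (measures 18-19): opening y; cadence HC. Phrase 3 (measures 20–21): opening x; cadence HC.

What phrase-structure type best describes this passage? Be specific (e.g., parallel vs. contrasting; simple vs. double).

The final phrase closes with a half cadence, which is not stronger than the preceding half cadence; the 3 phrases lack an overall antecedent–consequent design and so form a phrase group.

phrase group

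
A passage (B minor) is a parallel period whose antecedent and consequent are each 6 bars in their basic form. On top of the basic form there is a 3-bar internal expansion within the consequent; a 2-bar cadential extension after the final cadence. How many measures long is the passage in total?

17 measures

Basic parallel period: 6 + 6 = 12 bars.
12 (basic form) + 3 (internal expansion) + 2 (cadential extension) = 17.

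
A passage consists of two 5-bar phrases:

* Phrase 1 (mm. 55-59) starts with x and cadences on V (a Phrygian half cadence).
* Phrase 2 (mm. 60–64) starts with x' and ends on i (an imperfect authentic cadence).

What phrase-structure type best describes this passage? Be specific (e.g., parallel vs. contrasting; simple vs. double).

parallel period

Phrase 1 ends with a Phrygian half cadence (weaker) and phrase 2 with an imperfect authentic cadence (stronger): antecedent + consequent = a period.
The two phrases open with the same material (x / x'), so the period is parallel.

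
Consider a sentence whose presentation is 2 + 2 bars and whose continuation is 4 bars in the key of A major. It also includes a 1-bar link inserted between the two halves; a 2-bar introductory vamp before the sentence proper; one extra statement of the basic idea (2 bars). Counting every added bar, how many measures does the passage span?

Basic sentence: 2 + 2 + 4 = 8 bars.
8 (basic form) + 1 (link) + 2 (introduction) + 2 (extra statement) = 13.

13 measures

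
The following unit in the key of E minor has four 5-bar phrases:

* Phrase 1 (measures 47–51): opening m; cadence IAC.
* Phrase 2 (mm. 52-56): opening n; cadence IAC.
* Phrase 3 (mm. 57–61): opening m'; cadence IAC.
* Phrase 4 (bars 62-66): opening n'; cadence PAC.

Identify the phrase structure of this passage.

Four phrases in two halves: the first half (mm. 47–56) ends with an imperfect authentic cadence, the second (mm. 57–66) with a perfect authentic cadence — a large antecedent–consequent pair, i.e. a double period.
Phrase 3 begins with the same material as phrase 1, making it parallel.

parallel double period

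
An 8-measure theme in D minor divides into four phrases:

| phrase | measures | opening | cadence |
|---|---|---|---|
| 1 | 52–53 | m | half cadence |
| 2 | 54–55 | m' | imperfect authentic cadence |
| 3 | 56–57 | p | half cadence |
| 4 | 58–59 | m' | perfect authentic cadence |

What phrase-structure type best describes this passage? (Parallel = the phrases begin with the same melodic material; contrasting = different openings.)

Four phrases in two halves: the first half (mm. 52–55) ends with an imperfect authentic cadence, the second (mm. 56–59) with a perfect authentic cadence — a large antecedent–consequent pair, i.e. a double period.
Phrase 3 begins with different material from phrase 1, making it contrasting.

contrasting double period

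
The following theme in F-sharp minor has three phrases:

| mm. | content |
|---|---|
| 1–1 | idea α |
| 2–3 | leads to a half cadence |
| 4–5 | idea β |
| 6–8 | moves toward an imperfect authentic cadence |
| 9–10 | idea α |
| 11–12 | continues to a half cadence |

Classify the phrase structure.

The final phrase closes with a half cadence, which is not stronger than the preceding imperfect authentic cadence; the 3 phrases lack an overall antecedent–consequent design and so form a phrase group.

phrase group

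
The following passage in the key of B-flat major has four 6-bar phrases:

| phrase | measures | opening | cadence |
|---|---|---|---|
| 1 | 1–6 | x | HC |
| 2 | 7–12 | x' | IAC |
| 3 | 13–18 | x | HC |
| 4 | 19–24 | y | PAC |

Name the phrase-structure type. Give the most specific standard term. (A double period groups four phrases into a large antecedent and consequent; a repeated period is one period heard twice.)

Four phrases in two halves: the first half (mm. 1–12) ends with an imperfect authentic cadence, the second (bars 13–24) with a perfect authentic cadence — a large antecedent–consequent pair, i.e. a double period.
Phrase 3 begins with the same material as phrase 1, making it parallel.

parallel double period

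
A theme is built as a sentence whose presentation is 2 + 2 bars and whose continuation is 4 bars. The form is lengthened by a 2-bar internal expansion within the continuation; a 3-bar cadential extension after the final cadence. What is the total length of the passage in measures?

13 measures

Basic sentence: 2 + 2 + 4 = 8 bars.
8 (basic form) + 2 (internal expansion) + 3 (cadential extension) = 13.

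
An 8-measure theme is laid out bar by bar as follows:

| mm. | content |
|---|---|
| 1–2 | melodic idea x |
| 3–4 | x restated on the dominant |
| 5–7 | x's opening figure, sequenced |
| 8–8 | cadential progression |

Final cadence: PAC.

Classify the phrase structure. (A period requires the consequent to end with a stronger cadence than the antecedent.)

sentence

Basic idea (bars 1–2) + its repetition (mm. 3–4) form the presentation; fragmentation and cadence (mm. 5–8) form the continuation — the 8-bar whole is a sentence.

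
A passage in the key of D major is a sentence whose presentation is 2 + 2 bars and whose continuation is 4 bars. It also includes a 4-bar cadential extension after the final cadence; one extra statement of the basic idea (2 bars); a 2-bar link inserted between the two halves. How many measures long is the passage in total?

Basic sentence: 2 + 2 + 4 = 8 bars.
8 (basic form) + 4 (cadential extension) + 2 (extra statement) + 2 (link) = 16.

16 measures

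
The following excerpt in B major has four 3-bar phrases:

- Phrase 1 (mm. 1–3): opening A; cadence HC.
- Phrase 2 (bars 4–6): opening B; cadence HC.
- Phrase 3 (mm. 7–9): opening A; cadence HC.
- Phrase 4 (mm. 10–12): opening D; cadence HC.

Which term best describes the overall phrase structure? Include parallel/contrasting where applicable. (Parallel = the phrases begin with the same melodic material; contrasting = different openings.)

phrase group

Phrase 4 ends with a half cadence, no stronger than phrase 2's half cadence, so the four phrases do not form a double period; nor do phrases 3–4 duplicate 1–2, so it is not a repeated period. With no phrase reaching a conclusive cadence, the passage is a phrase group.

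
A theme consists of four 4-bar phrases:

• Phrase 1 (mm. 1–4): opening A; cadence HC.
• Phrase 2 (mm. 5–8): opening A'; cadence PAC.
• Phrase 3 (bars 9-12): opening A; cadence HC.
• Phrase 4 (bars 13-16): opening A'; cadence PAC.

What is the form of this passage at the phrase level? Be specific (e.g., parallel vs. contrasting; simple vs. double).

repeated period

The cadence pattern HC–PAC–HC–PAC is weak–strong twice, and phrases 3–4 restate phrases 1–2: a period heard twice, not a double period (which would end weakly at phrase 2).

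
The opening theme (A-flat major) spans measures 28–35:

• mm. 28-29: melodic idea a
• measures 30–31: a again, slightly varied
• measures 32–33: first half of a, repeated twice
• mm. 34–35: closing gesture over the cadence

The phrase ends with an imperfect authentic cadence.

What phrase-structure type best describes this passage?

sentence

Basic idea (mm. 28–29) + its repetition (bars 30-31) form the presentation; fragmentation and cadence (mm. 32–35) form the continuation — the 8-bar whole is a sentence.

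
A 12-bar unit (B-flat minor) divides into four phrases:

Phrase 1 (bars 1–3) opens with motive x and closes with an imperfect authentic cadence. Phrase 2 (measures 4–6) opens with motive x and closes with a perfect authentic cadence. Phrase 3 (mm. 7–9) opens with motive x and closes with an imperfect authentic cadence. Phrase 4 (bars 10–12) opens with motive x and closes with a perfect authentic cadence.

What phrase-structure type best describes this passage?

The cadence pattern IAC–PAC–IAC–PAC is weak–strong twice, and phrases 3–4 restate phrases 1–2: a period heard twice, not a double period (which would end weakly at phrase 2).

repeated period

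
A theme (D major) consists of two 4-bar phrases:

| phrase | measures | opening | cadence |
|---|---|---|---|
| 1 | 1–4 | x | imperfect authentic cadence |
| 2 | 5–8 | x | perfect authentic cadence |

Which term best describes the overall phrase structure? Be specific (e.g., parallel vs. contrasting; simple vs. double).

parallel period

Phrase 1 ends with an imperfect authentic cadence (weaker) and phrase 2 with a perfect authentic cadence (stronger): antecedent + consequent = a period.
The two phrases open with the same material (x / x), so the period is parallel.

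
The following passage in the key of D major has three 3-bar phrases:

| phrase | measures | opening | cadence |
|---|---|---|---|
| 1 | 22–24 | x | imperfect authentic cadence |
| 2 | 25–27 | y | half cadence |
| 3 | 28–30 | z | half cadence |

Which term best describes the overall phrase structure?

phrase group

The final phrase closes with a half cadence, which is not stronger than the preceding half cadence; the 3 phrases lack an overall antecedent–consequent design and so form a phrase group.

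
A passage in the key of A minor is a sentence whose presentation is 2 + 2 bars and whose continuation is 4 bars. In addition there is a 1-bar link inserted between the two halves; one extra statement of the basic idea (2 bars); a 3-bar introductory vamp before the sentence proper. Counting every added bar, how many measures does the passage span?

Basic sentence: 2 + 2 + 4 = 8 bars.
8 (basic form) + 1 (link) + 2 (extra statement) + 3 (introduction) = 14.

14 measures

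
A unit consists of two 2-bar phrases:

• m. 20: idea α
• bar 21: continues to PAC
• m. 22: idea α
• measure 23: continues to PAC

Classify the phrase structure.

repeated phrase

Both phrases have the same opening (α) and the same cadence (perfect authentic cadence): the second is a restatement, not a consequent, so this is a repeated phrase rather than a period.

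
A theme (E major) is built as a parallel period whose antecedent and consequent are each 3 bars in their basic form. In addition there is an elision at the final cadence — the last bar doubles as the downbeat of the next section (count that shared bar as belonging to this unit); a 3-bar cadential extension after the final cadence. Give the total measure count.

Basic parallel period: 3 + 3 = 6 bars.
6 (basic form) + 3 (cadential extension) = 9.
The elision shares a bar with the next section but does not change this unit's count.

9 measures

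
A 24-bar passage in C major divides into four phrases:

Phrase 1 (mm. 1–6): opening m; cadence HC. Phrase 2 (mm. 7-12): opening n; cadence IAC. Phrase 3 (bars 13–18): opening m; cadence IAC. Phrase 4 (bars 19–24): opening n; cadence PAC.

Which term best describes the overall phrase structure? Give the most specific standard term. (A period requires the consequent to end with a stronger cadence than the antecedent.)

Four phrases in two halves: the first half (mm. 1–12) ends with an imperfect authentic cadence, the second (bars 13–24) with a perfect authentic cadence — a large antecedent–consequent pair, i.e. a double period.
Phrase 3 begins with the same material as phrase 1, making it parallel.

parallel double period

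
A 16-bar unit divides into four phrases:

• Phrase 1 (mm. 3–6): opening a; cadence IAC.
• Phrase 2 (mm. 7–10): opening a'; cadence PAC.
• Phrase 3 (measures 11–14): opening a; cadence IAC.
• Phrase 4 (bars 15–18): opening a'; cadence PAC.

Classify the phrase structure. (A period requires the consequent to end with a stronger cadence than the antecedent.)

The cadence pattern IAC–PAC–IAC–PAC is weak–strong twice, and phrases 3–4 restate phrases 1–2: a period heard twice, not a double period (which would end weakly at phrase 2).

repeated period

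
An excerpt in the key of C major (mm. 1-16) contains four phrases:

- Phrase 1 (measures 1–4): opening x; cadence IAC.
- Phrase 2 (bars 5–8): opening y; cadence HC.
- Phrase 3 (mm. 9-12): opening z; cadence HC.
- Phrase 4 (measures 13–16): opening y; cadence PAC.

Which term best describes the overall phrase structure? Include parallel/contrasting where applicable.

contrasting double period

Four phrases in two halves: the first half (mm. 1–8) ends with a half cadence, the second (mm. 9–16) with a perfect authentic cadence — a large antecedent–consequent pair, i.e. a double period.
Phrase 3 begins with different material from phrase 1, making it contrasting.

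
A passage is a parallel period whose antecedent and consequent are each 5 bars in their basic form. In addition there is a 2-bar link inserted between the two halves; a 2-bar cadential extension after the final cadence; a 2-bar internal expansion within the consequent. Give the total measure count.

Basic parallel period: 5 + 5 = 10 bars.
10 (basic form) + 2 (link) + 2 (cadential extension) + 2 (internal expansion) = 16.

16 measures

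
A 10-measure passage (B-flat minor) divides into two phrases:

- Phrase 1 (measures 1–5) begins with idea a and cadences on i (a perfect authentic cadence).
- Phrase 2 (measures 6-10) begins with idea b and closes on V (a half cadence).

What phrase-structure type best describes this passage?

The second phrase closes with a half cadence, which is not stronger than the first phrase's perfect authentic cadence; without a weak→strong cadential pair there is no antecedent–consequent relationship, so this is a phrase group rather than a period.

phrase group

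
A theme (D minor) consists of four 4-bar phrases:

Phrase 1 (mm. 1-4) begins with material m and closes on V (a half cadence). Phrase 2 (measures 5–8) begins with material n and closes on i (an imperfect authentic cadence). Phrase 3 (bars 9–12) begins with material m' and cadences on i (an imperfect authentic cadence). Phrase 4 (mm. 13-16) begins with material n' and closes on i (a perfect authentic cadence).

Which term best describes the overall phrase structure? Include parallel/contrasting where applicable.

parallel double period

Four phrases in two halves: the first half (measures 1–8) ends with an imperfect authentic cadence, the second (mm. 9–16) with a perfect authentic cadence — a large antecedent–consequent pair, i.e. a double period.
Phrase 3 begins with the same material as phrase 1, making it parallel.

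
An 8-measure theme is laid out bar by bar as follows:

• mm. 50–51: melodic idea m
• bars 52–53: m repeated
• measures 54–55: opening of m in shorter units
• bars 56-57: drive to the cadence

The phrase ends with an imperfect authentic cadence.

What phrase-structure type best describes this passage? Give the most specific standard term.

sentence

Basic idea (measures 50–51) + its repetition (measures 52–53) form the presentation; fragmentation and cadence (measures 54-57) form the continuation — the 8-bar whole is a sentence.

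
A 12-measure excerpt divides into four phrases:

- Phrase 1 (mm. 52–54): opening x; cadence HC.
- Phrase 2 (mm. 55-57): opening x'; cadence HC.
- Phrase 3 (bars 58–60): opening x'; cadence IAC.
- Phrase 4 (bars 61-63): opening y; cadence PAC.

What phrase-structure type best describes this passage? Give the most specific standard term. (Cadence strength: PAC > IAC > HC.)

parallel double period

Four phrases in two halves: the first half (mm. 52–57) ends with a half cadence, the second (mm. 58-63) with a perfect authentic cadence — a large antecedent–consequent pair, i.e. a double period.
Phrase 3 begins with the same material as phrase 1, making it parallel.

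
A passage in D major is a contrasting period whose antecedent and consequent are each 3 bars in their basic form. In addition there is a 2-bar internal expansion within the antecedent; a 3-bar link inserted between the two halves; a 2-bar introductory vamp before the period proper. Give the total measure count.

13 measures

Basic contrasting period: 3 + 3 = 6 bars.
6 (basic form) + 2 (internal expansion) + 3 (link) + 2 (introduction) = 13.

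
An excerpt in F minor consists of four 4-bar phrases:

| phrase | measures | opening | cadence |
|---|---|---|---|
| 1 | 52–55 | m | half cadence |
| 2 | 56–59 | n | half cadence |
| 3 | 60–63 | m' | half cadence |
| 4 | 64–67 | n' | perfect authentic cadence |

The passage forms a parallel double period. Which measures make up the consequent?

In a double period the first pair of phrases (ending half cadence) is the large antecedent and the second pair (ending perfect authentic cadence) is the large consequent; the consequent is measures 60–67.

measures 60–67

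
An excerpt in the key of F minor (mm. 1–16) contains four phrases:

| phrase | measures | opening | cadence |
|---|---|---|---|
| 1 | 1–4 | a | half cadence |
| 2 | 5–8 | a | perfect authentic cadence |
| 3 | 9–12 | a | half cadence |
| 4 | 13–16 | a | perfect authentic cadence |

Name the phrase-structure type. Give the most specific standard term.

The cadence pattern HC–PAC–HC–PAC is weak–strong twice, and phrases 3–4 restate phrases 1–2: a period heard twice, not a double period (which would end weakly at phrase 2).

repeated period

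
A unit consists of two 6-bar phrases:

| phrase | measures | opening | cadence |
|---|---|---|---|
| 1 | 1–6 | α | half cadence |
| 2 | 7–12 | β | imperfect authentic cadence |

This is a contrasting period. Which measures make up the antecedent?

measures 1–6

The phrase ending with the weaker cadence (half cadence) is the antecedent; the one ending more conclusively (imperfect authentic cadence) is the consequent. The antecedent is measures 1–6.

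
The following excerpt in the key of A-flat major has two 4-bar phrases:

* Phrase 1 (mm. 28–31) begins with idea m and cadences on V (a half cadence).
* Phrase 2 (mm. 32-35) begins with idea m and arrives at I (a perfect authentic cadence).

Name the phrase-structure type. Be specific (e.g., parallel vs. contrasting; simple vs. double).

Phrase 1 ends with a half cadence (weaker) and phrase 2 with a perfect authentic cadence (stronger): antecedent + consequent = a period.
The two phrases open with the same material (m / m), so the period is parallel.

parallel period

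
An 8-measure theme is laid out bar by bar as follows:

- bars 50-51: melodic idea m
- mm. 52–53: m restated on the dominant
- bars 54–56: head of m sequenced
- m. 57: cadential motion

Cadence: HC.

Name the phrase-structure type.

sentence

Basic idea (mm. 50–51) + its repetition (mm. 52–53) form the presentation; fragmentation and cadence (mm. 54–57) form the continuation — the 8-bar whole is a sentence.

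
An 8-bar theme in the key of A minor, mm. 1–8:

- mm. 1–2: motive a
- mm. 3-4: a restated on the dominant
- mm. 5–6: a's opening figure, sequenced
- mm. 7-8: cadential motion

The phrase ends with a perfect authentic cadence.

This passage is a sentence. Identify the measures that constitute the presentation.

The presentation of a sentence is the basic idea (measures 1-2) plus its repetition (mm. 3–4); the presentation is therefore measures 1–4.

measures 1–4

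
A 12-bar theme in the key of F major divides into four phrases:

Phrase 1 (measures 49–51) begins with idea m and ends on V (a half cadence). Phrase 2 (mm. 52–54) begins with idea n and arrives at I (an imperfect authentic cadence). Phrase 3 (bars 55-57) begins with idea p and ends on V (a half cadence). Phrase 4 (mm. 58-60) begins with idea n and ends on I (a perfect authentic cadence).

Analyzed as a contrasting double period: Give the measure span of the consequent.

In a double period the four phrases pair into a large antecedent (phrases 1–2, ending imperfect authentic cadence) and a large consequent (phrases 3–4, ending perfect authentic cadence). The consequent spans mm. 55–60.

measures 55–60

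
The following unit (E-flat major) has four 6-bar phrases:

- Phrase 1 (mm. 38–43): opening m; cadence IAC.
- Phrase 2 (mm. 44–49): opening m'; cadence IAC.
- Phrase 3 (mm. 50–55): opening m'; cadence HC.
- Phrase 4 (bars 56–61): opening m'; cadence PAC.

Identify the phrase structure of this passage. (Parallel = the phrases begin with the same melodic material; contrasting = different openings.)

Four phrases in two halves: the first half (measures 38–49) ends with an imperfect authentic cadence, the second (mm. 50-61) with a perfect authentic cadence — a large antecedent–consequent pair, i.e. a double period.
Phrase 3 begins with the same material as phrase 1, making it parallel.

parallel double period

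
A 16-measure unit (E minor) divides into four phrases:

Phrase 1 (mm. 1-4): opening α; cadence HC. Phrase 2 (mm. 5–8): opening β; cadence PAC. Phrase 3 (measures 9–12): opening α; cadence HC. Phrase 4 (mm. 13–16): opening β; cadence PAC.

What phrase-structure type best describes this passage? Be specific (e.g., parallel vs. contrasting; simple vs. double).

repeated period

The cadence pattern HC–PAC–HC–PAC is weak–strong twice, and phrases 3–4 restate phrases 1–2: a period heard twice, not a double period (which would end weakly at phrase 2).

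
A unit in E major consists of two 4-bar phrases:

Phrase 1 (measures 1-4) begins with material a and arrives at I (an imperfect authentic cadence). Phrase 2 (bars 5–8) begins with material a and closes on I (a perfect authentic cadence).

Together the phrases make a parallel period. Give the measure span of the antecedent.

The phrase ending with the weaker cadence (imperfect authentic cadence) is the antecedent; the one ending more conclusively (perfect authentic cadence) is the consequent. The antecedent is measures 1–4.

measures 1–4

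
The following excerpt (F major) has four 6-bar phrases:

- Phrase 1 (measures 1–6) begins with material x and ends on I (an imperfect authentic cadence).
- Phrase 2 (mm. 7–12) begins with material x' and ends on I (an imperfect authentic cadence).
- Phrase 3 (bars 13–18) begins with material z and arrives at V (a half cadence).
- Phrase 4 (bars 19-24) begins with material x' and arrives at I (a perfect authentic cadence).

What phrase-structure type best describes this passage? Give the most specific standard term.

Four phrases in two halves: the first half (mm. 1–12) ends with an imperfect authentic cadence, the second (mm. 13–24) with a perfect authentic cadence — a large antecedent–consequent pair, i.e. a double period.
Phrase 3 begins with different material from phrase 1, making it contrasting.

contrasting double period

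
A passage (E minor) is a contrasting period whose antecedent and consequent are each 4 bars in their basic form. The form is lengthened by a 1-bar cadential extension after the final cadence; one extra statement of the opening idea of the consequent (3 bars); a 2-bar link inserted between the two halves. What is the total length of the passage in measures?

14 measures

Basic contrasting period: 4 + 4 = 8 bars.
8 (basic form) + 1 (cadential extension) + 3 (extra statement) + 2 (link) = 14.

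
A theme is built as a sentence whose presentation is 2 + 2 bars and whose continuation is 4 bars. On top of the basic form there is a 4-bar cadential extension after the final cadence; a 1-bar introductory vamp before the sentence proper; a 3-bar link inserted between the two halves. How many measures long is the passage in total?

16 measures

Basic sentence: 2 + 2 + 4 = 8 bars.
8 (basic form) + 4 (cadential extension) + 1 (introduction) + 3 (link) = 16.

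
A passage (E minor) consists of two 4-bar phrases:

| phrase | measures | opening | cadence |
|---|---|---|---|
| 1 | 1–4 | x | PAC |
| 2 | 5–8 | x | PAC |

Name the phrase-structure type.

Both phrases have the same opening (x) and the same cadence (perfect authentic cadence): the second is a restatement, not a consequent, so this is a repeated phrase rather than a period.

repeated phrase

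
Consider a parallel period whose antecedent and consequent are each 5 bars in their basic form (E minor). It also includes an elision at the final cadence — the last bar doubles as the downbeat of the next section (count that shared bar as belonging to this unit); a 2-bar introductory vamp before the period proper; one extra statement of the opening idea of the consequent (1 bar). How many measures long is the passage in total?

Basic parallel period: 5 + 5 = 10 bars.
10 (basic form) + 2 (introduction) + 1 (extra statement) = 13.
The elision shares a bar with the next section but does not change this unit's count.

13 measures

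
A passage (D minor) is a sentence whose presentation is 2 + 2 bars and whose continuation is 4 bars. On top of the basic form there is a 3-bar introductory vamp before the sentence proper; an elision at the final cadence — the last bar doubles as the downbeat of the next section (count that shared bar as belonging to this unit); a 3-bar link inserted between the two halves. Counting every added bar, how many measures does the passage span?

14 measures

Basic sentence: 2 + 2 + 4 = 8 bars.
8 (basic form) + 3 (introduction) + 3 (link) = 14.
The elision shares a bar with the next section but does not change this unit's count.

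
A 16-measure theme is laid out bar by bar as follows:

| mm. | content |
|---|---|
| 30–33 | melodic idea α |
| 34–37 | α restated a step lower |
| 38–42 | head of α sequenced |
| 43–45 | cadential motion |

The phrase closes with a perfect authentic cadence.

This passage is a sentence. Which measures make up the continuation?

After the presentation (mm. 30–37), the continuation covers the fragmentation through the cadence: measures 38–45.

measures 38–45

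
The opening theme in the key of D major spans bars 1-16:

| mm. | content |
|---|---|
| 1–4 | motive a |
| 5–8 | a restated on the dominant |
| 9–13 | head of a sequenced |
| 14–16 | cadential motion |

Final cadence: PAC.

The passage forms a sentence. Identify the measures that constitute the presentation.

The presentation of a sentence is the basic idea (measures 1–4) plus its repetition (mm. 5–8); the presentation is therefore mm. 1–8.

measures 1–8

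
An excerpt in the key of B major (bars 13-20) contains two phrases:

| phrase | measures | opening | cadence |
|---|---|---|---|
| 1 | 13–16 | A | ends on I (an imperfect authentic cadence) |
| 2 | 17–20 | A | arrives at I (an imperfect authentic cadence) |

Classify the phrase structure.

Both phrases have the same opening (A) and the same cadence (imperfect authentic cadence): the second is a restatement, not a consequent, so this is a repeated phrase rather than a period.

repeated phrase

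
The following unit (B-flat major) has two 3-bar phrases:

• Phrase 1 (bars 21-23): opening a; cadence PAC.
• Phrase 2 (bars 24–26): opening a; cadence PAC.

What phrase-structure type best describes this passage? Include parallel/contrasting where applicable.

repeated phrase

Both phrases have the same opening (a) and the same cadence (perfect authentic cadence): the second is a restatement, not a consequent, so this is a repeated phrase rather than a period.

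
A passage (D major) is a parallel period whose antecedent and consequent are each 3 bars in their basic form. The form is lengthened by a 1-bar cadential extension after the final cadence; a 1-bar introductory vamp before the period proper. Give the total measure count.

8 measures

Basic parallel period: 3 + 3 = 6 bars.
6 (basic form) + 1 (cadential extension) + 1 (introduction) = 8.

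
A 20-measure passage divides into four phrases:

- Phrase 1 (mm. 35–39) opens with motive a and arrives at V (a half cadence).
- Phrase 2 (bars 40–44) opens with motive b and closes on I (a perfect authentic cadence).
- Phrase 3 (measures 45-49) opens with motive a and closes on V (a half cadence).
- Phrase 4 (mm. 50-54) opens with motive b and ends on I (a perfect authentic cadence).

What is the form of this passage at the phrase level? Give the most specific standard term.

The cadence pattern HC–PAC–HC–PAC is weak–strong twice, and phrases 3–4 restate phrases 1–2: a period heard twice, not a double period (which would end weakly at phrase 2).

repeated period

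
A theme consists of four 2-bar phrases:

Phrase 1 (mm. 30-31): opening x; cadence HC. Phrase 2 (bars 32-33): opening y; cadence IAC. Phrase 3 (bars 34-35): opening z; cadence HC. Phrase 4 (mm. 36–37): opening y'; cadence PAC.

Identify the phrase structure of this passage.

contrasting double period

Four phrases in two halves: the first half (mm. 30-33) ends with an imperfect authentic cadence, the second (measures 34-37) with a perfect authentic cadence — a large antecedent–consequent pair, i.e. a double period.
Phrase 3 begins with different material from phrase 1, making it contrasting.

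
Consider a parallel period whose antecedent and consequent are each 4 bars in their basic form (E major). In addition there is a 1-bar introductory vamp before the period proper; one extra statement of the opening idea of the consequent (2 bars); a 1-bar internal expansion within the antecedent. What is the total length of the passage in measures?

Basic parallel period: 4 + 4 = 8 bars.
8 (basic form) + 1 (introduction) + 2 (extra statement) + 1 (internal expansion) = 12.

12 measures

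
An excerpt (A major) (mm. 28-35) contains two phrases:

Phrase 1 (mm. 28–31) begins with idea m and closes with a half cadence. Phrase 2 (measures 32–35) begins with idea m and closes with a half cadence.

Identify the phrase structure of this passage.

repeated phrase

Both phrases have the same opening (m) and the same cadence (half cadence): the second is a restatement, not a consequent, so this is a repeated phrase rather than a period.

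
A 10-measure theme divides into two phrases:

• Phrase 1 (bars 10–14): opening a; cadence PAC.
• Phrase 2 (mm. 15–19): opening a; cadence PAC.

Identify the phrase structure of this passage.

Both phrases have the same opening (a) and the same cadence (perfect authentic cadence): the second is a restatement, not a consequent, so this is a repeated phrase rather than a period.

repeated phrase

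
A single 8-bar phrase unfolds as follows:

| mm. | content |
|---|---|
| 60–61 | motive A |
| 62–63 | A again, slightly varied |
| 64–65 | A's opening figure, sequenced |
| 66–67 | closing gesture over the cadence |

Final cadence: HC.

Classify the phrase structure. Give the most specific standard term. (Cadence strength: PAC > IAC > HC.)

Basic idea (bars 60–61) + its repetition (measures 62–63) form the presentation; fragmentation and cadence (mm. 64–67) form the continuation — the 8-bar whole is a sentence.

sentence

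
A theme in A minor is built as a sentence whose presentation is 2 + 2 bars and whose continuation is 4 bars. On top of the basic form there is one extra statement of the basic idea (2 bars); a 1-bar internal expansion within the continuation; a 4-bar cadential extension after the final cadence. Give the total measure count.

15 measures

Basic sentence: 2 + 2 + 4 = 8 bars.
8 (basic form) + 2 (extra statement) + 1 (internal expansion) + 4 (cadential extension) = 15.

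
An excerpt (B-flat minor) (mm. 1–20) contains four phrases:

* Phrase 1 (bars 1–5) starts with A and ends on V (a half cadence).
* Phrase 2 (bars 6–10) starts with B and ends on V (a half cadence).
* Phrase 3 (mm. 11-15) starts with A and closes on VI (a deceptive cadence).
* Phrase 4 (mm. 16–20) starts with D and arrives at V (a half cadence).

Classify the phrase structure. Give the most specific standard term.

phrase group

Phrase 4 ends with a half cadence, no stronger than phrase 2's half cadence, so the four phrases do not form a double period; nor do phrases 3–4 duplicate 1–2, so it is not a repeated period. With no phrase reaching a conclusive cadence, the passage is a phrase group.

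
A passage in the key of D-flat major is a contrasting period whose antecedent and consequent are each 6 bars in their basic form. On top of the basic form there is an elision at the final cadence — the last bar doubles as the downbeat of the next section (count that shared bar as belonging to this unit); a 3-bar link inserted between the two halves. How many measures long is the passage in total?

Basic contrasting period: 6 + 6 = 12 bars.
12 (basic form) + 3 (link) = 15.
The elision shares a bar with the next section but does not change this unit's count.

15 measures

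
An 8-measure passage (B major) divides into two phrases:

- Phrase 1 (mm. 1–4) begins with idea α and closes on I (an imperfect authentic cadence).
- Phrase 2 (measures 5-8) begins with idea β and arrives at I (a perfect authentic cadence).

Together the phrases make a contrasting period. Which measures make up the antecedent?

measures 1–4

The phrase ending with the weaker cadence (imperfect authentic cadence) is the antecedent; the one ending more conclusively (perfect authentic cadence) is the consequent. The antecedent is measures 1–4.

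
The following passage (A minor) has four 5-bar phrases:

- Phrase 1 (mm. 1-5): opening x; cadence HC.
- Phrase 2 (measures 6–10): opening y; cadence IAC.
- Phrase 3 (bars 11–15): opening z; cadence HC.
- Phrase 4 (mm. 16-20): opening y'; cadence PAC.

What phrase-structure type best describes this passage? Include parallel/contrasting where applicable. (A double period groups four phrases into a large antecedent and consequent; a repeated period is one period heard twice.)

contrasting double period

Four phrases in two halves: the first half (bars 1–10) ends with an imperfect authentic cadence, the second (mm. 11–20) with a perfect authentic cadence — a large antecedent–consequent pair, i.e. a double period.
Phrase 3 begins with different material from phrase 1, making it contrasting.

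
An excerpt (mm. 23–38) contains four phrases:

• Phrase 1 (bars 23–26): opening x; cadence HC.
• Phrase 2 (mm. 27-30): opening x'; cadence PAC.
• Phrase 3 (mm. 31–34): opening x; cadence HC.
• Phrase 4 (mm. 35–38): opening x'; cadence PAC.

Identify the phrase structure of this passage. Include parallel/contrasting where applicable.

The cadence pattern HC–PAC–HC–PAC is weak–strong twice, and phrases 3–4 restate phrases 1–2: a period heard twice, not a double period (which would end weakly at phrase 2).

repeated period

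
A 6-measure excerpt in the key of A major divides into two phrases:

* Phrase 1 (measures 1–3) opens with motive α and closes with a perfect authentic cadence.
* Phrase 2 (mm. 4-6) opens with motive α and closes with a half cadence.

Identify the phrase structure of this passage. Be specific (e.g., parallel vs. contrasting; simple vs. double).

The second phrase closes with a half cadence, which is not stronger than the first phrase's perfect authentic cadence; without a weak→strong cadential pair there is no antecedent–consequent relationship, so this is a phrase group rather than a period.

phrase group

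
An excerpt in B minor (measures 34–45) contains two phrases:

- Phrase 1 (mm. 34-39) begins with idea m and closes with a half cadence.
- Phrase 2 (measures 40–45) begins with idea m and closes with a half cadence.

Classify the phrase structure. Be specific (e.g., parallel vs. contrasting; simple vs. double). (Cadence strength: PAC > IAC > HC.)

Both phrases have the same opening (m) and the same cadence (half cadence): the second is a restatement, not a consequent, so this is a repeated phrase rather than a period.

repeated phrase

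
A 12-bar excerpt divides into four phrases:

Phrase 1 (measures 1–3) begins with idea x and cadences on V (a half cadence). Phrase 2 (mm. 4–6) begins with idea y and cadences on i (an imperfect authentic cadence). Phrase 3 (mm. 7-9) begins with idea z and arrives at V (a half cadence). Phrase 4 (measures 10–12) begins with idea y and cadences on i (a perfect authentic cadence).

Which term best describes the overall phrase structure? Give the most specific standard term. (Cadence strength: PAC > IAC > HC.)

contrasting double period

Four phrases in two halves: the first half (mm. 1-6) ends with an imperfect authentic cadence, the second (mm. 7-12) with a perfect authentic cadence — a large antecedent–consequent pair, i.e. a double period.
Phrase 3 begins with different material from phrase 1, making it contrasting.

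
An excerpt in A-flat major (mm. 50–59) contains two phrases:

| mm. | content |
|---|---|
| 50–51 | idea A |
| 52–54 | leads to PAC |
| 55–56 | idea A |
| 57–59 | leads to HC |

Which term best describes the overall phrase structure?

phrase group

The second phrase closes with a half cadence, which is not stronger than the first phrase's perfect authentic cadence; without a weak→strong cadential pair there is no antecedent–consequent relationship, so this is a phrase group rather than a period.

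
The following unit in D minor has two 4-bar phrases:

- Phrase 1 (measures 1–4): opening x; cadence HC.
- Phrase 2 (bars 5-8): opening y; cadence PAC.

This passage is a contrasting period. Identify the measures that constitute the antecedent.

The antecedent is the phrase ending with the weaker cadence (half cadence, phrase 1) and the consequent the one ending more conclusively (perfect authentic cadence, phrase 2); the antecedent is mm. 1–4.

measures 1–4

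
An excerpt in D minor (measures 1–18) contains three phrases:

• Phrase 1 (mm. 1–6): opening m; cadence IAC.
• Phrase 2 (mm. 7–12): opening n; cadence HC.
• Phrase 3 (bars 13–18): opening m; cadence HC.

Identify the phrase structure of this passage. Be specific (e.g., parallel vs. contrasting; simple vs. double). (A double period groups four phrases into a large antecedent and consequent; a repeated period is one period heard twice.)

phrase group

The final phrase closes with a half cadence, which is not stronger than the preceding half cadence; the 3 phrases lack an overall antecedent–consequent design and so form a phrase group.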